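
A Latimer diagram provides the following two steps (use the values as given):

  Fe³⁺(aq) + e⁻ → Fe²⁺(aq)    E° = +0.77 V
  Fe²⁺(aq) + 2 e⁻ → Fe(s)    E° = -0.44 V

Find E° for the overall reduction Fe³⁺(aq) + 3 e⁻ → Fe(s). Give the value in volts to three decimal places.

-0.037 V

Standard free energies of sequential steps add: ΔG°₃ = ΔG°₁ + ΔG°₂, so n₃E°₃ = n₁E°₁ + n₂E°₂.
E°₃ = (1×+0.77 + 2×-0.44) / 3 = (-0.110) / 3 = -0.037 V.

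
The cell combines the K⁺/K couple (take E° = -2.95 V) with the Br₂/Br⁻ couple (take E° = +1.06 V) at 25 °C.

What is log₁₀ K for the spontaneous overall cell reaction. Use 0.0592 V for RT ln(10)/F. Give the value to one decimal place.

135.5

Cathode: Br₂/Br⁻; anode: K⁺/K. E°cell = +4.01 V, n = 2.
log K = nE°cell / 0.0592 = (2)(+4.01) / 0.0592 = 135.5.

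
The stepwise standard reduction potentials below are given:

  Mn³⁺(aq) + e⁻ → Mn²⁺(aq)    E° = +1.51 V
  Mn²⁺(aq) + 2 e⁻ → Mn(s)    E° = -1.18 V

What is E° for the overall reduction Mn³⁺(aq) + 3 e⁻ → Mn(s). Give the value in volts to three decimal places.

Standard free energies of sequential steps add: ΔG°₃ = ΔG°₁ + ΔG°₂, so n₃E°₃ = n₁E°₁ + n₂E°₂.
E°₃ = (1×+1.51 + 2×-1.18) / 3 = (-0.850) / 3 = -0.283 V.

-0.283 V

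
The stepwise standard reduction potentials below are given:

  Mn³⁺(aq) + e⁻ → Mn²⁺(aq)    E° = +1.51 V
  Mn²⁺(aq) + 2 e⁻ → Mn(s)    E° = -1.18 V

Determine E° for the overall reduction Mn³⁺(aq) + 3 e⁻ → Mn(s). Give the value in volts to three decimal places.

Standard free energies of sequential steps add: ΔG°₃ = ΔG°₁ + ΔG°₂, so n₃E°₃ = n₁E°₁ + n₂E°₂.
E°₃ = (1×+1.51 + 2×-1.18) / 3 = (-0.850) / 3 = -0.283 V.
Simply averaging or adding the two E° values would be wrong; the electron-weighted sum is required.

-0.283 V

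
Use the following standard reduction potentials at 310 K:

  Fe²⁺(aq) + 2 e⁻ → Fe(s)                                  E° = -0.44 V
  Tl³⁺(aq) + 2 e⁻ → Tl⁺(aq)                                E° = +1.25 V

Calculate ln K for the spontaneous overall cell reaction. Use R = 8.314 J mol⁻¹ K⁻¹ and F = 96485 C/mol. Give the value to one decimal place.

126.5

Cathode: Tl³⁺/Tl⁺; anode: Fe²⁺/Fe. E°cell = (+1.25) − (-0.44) = +1.69 V, with n = 2.
ΔG° = −nFE° = −RT ln K, so ln K = nFE°/(RT) = (2)(96485)(+1.69) / ((8.314)(310)) = 126.533.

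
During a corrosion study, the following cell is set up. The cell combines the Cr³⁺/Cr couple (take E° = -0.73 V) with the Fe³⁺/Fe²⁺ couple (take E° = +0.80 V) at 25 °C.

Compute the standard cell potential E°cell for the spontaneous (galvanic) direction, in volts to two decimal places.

+1.53 V

The Fe³⁺/Fe²⁺ couple has the higher reduction potential, so it is the cathode; Cr³⁺/Cr is oxidised at the anode.
E°cell = E°(cathode) − E°(anode) = (+0.80) − (-0.73) = +1.53 V.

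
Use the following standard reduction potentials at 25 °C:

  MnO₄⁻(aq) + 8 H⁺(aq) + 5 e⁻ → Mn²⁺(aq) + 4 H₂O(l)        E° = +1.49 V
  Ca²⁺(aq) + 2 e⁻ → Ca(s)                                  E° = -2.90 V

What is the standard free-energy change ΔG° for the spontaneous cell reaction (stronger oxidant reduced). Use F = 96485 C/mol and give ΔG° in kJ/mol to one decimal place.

MnO₄⁻/Mn²⁺ (E° = +1.49 V) is the cathode; Ca²⁺/Ca (E° = -2.90 V) is the anode, so E°cell = +4.39 V.
Balancing electrons gives n = 10 (lcm of 5 and 2).
ΔG° = −nFE° = −(10)(96485)(+4.39) = -4,235,692 J = -4235.7 kJ/mol.

-4235.7 kJ/mol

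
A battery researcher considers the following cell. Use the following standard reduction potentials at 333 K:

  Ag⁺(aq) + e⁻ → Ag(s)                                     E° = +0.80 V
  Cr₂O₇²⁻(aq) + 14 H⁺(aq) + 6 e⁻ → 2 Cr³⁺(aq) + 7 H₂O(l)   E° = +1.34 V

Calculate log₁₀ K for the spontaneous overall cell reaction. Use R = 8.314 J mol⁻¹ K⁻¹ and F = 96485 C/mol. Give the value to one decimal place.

Cathode: Cr₂O₇²⁻/Cr³⁺; anode: Ag⁺/Ag. E°cell = (+1.34) − (+0.80) = +0.54 V, with n = 6.
ΔG° = −nFE° = −RT ln K, so ln K = nFE°/(RT) = (6)(96485)(+0.54) / ((8.314)(333)) = 112.915.
log₁₀ K = 112.915 / ln 10 = 49.0.

49.0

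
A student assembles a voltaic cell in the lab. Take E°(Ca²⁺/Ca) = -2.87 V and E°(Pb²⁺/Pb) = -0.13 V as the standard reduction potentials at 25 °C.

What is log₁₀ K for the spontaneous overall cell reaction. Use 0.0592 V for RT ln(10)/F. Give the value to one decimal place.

92.6

Cathode: Pb²⁺/Pb; anode: Ca²⁺/Ca. E°cell = +2.74 V, n = 2.
log K = nE°cell / 0.0592 = (2)(+2.74) / 0.0592 = 92.6.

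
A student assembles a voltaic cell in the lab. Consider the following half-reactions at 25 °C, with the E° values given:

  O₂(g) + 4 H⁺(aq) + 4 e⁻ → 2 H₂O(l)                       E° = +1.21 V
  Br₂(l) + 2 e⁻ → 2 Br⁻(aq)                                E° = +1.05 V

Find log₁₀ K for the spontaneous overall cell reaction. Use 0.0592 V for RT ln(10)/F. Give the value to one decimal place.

Cathode: O₂/H₂O; anode: Br₂/Br⁻. E°cell = +0.16 V, n = 4.
log K = nE°cell / 0.0592 = (4)(+0.16) / 0.0592 = 10.8.

10.8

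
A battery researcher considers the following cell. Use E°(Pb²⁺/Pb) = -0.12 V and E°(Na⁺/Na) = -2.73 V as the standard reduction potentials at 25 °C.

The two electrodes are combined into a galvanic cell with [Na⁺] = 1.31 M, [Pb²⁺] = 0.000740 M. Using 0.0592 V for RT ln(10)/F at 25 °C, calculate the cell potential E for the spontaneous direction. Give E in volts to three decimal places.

+2.510 V

Pb²⁺/Pb is the cathode (higher E°), Na⁺/Na the anode: E°cell = -0.12 − (-2.73) = +2.61 V, n = 2.
Overall: Pb²⁺(aq) + 2 Na(s) → Pb(s) + 2 Na⁺(aq)
Q = [Na⁺]^2 / ([Pb²⁺]); log Q = 3.365.
E = E° − (0.0592/n) log Q = +2.61 − (0.0592/2)(3.365) = +2.510 V.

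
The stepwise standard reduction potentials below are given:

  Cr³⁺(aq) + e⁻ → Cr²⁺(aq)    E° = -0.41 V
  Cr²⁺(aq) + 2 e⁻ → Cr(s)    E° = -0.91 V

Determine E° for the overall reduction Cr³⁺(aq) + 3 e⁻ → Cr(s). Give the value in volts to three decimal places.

-0.743 V

Adding the free-energy changes (−nFE°) of the two steps gives −n₃FE°₃ = −n₁FE°₁ − n₂FE°₂.
E°₃ = (1×-0.41 + 2×-0.91) / 3 = (-2.230) / 3 = -0.743 V.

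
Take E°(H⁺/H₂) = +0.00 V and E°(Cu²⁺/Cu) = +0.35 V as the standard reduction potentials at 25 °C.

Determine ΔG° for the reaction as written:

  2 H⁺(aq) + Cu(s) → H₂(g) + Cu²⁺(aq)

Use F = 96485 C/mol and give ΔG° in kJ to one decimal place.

As written, H⁺/H₂ is reduced (cathode) and Cu²⁺/Cu is oxidised (anode), so E°cell = (+0.00) − (+0.35) = -0.35 V.
Balancing electrons gives n = 2.
ΔG° = −nFE° = −(2)(96485)(-0.35) = 67,540 J = +67.5 kJ.

+67.5 kJ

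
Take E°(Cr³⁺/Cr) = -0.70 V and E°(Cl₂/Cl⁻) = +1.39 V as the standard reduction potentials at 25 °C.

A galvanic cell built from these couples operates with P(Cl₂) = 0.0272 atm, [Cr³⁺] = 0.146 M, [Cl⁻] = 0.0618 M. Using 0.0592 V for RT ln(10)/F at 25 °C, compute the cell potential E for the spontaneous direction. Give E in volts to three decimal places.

+2.132 V

Cl₂/Cl⁻ is the cathode (higher E°), Cr³⁺/Cr the anode: E°cell = +1.39 − (-0.70) = +2.09 V, n = 6.
Overall: 3 Cl₂(g) + 2 Cr(s) → 6 Cl⁻(aq) + 2 Cr³⁺(aq)
Q = [Cl⁻]^6·[Cr³⁺]^2 / (P(Cl₂)^3); log Q = -4.229.
E = E° − (0.0592/n) log Q = +2.09 − (0.0592/6)(-4.229) = +2.132 V.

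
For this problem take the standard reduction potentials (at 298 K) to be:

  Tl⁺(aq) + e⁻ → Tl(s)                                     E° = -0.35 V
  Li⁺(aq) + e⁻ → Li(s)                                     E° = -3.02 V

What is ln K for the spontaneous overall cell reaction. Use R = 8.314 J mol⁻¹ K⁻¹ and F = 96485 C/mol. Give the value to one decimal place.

Cathode: Tl⁺/Tl; anode: Li⁺/Li. E°cell = (-0.35) − (-3.02) = +2.67 V, with n = 1.
ΔG° = −nFE° = −RT ln K, so ln K = nFE°/(RT) = (1)(96485)(+2.67) / ((8.314)(298)) = 103.979.

104.0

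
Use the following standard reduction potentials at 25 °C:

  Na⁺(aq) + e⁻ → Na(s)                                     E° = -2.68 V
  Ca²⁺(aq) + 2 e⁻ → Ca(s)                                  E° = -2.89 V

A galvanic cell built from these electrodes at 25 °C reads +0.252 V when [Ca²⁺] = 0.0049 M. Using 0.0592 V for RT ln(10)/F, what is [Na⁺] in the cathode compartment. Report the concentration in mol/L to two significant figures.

0.36 M

Na⁺/Na is the cathode, Ca²⁺/Ca the anode: E°cell = +0.21 V, n = 2.
Overall reaction: 2 Na⁺(aq) + Ca(s) → 2 Na(s) + Ca²⁺(aq); Q = [Ca²⁺]^1/[Na⁺]^2.
From E = E° − (0.0592/n) log Q: log Q = (E° − E)·n/0.0592 = (+0.21 − (+0.252))·2/0.0592 = -1.4189.
So 2·log[Na⁺] = 1·log(0.0049) − log Q = -2.3098 − (-1.4189) = -0.8909; log[Na⁺] = -0.8909 / 2 = -0.4455; [Na⁺] = 10^(-0.4455) ≈ 0.36 M.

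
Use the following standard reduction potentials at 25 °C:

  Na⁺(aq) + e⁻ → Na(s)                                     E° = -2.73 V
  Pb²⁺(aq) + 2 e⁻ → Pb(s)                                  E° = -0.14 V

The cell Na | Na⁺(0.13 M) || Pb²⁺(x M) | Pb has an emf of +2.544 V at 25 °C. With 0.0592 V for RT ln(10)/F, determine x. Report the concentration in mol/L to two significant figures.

Pb²⁺/Pb is the cathode, Na⁺/Na the anode: E°cell = +2.59 V, n = 2.
Overall reaction: Pb²⁺(aq) + 2 Na(s) → Pb(s) + 2 Na⁺(aq); Q = [Na⁺]^2/[Pb²⁺]^1.
From E = E° − (0.0592/n) log Q: log Q = (E° − E)·n/0.0592 = (+2.59 − (+2.544))·2/0.0592 = 1.5541.
So 1·log[Pb²⁺] = 2·log(0.13) − log Q = -1.7721 − (1.5541) = -3.3262; [Pb²⁺] = 10^(-3.3262) ≈ 0.00047 M.

0.00047 M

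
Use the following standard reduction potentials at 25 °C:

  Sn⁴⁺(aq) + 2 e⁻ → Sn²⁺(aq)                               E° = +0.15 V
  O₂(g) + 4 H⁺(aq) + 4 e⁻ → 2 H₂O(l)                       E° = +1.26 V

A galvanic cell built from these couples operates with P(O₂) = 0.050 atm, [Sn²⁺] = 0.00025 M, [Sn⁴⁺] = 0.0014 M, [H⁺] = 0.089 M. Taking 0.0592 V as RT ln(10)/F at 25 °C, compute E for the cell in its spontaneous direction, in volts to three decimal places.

+1.006 V

O₂/H₂O is the cathode (higher E°), Sn⁴⁺/Sn²⁺ the anode: E°cell = +1.26 − (+0.15) = +1.11 V, n = 4.
Overall: O₂(g) + 4 H⁺(aq) + 2 Sn²⁺(aq) → 2 H₂O(l) + 2 Sn⁴⁺(aq)
Q = [Sn⁴⁺]^2 / (P(O₂)·[H⁺]^4·[Sn²⁺]^2); log Q = 7.000.
E = E° − (0.0592/n) log Q = +1.11 − (0.0592/4)(7.000) = +1.006 V.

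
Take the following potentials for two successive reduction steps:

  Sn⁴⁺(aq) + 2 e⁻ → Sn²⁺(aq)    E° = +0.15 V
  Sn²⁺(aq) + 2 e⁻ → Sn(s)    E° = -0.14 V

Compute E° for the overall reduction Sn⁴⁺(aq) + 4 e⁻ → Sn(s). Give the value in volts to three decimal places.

+0.005 V

Adding the free-energy changes (−nFE°) of the two steps gives −n₃FE°₃ = −n₁FE°₁ − n₂FE°₂.
E°₃ = (2×+0.15 + 2×-0.14) / 4 = (+0.020) / 4 = +0.005 V.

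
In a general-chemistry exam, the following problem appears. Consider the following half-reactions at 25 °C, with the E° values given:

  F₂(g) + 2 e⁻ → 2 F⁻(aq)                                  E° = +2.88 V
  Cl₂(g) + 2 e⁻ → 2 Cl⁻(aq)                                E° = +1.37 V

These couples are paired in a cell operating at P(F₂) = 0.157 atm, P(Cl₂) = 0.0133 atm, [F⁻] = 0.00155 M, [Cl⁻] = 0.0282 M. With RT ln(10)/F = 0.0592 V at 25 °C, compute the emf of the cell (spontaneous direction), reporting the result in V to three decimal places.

F₂/F⁻ is the cathode (higher E°), Cl₂/Cl⁻ the anode: E°cell = +2.88 − (+1.37) = +1.51 V, n = 2.
Overall: F₂(g) + 2 Cl⁻(aq) → 2 F⁻(aq) + Cl₂(g)
Q = [F⁻]^2·P(Cl₂) / (P(F₂)·[Cl⁻]^2); log Q = -3.592.
E = E° − (0.0592/n) log Q = +1.51 − (0.0592/2)(-3.592) = +1.616 V.

+1.616 V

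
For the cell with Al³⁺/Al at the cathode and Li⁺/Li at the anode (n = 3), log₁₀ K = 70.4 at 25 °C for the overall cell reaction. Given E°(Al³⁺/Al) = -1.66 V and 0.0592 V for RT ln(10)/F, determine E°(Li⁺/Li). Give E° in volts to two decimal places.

E°cell = (0.0592/n)·log K = (0.0592/3)(70.4) = +1.389 V.
Since Al³⁺/Al is the cathode and Li⁺/Li the anode, E°cell = E°(Al³⁺/Al) − E°(Li⁺/Li).
So E°(Li⁺/Li) = E°(Al³⁺/Al) − E°cell = (-1.66) − (+1.389) = -3.05 V.

-3.05 V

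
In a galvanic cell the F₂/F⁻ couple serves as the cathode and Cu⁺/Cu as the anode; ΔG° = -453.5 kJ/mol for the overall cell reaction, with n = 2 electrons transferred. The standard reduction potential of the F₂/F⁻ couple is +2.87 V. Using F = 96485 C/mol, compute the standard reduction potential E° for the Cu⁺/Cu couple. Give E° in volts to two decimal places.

+0.52 V

E°cell = −ΔG°/(nF) = −(-453.5×10³)/((2)(96485)) = +2.350 V.
Since F₂/F⁻ is the cathode and Cu⁺/Cu the anode, E°cell = E°(F₂/F⁻) − E°(Cu⁺/Cu).
So E°(Cu⁺/Cu) = E°(F₂/F⁻) − E°cell = (+2.87) − (+2.350) = +0.52 V.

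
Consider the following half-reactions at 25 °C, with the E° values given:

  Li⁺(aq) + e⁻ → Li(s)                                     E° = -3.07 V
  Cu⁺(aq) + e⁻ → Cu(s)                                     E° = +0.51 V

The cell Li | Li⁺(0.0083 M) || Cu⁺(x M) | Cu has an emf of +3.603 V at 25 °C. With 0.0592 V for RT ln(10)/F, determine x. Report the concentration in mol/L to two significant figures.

0.020 M

Cu⁺/Cu is the cathode, Li⁺/Li the anode: E°cell = +3.58 V, n = 1.
Overall reaction: Cu⁺(aq) + Li(s) → Cu(s) + Li⁺(aq); Q = [Li⁺]^1/[Cu⁺]^1.
From E = E° − (0.0592/n) log Q: log Q = (E° − E)·n/0.0592 = (+3.58 − (+3.603))·1/0.0592 = -0.3885.
So 1·log[Cu⁺] = 1·log(0.0083) − log Q = -2.0809 − (-0.3885) = -1.6924; [Cu⁺] = 10^(-1.6924) ≈ 0.020 M.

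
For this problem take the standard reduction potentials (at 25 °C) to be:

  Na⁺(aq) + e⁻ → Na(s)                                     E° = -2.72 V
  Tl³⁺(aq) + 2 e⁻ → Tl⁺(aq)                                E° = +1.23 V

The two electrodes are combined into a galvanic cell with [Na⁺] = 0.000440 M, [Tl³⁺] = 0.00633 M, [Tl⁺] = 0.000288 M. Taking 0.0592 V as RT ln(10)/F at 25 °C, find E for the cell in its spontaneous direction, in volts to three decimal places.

+4.188 V

Tl³⁺/Tl⁺ is the cathode (higher E°), Na⁺/Na the anode: E°cell = +1.23 − (-2.72) = +3.95 V, n = 2.
Overall: Tl³⁺(aq) + 2 Na(s) → Tl⁺(aq) + 2 Na⁺(aq)
Q = [Tl⁺]·[Na⁺]^2 / ([Tl³⁺]); log Q = -8.055.
E = E° − (0.0592/n) log Q = +3.95 − (0.0592/2)(-8.055) = +4.188 V.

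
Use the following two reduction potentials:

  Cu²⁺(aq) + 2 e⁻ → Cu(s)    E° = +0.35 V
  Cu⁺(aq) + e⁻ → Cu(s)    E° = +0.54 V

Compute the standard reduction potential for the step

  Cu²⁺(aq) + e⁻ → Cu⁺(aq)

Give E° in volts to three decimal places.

+0.160 V

Sequential free energies add, so n₃E°₃ = n₁E°₁ + n₂E°₂.
With n₃ = 2, and the known step contributing 1×(+0.54) V, the unknown satisfies 1·E° = 2×(+0.35) − 1×(+0.54) = +0.160.
E° = +0.160 / 1 = +0.160 V.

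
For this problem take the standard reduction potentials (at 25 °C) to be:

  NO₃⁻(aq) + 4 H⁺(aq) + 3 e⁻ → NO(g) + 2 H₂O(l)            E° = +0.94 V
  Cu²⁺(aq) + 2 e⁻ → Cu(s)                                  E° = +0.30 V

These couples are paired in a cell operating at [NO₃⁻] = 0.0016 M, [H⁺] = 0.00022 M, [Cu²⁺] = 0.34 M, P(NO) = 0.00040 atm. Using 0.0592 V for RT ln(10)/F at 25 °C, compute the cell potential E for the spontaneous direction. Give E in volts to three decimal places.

+0.377 V

NO₃⁻/NO is the cathode (higher E°), Cu²⁺/Cu the anode: E°cell = +0.94 − (+0.30) = +0.64 V, n = 6.
Overall: 2 NO₃⁻(aq) + 8 H⁺(aq) + 3 Cu(s) → 2 NO(g) + 4 H₂O(l) + 3 Cu²⁺(aq)
Q = P(NO)^2·[Cu²⁺]^3 / ([NO₃⁻]^2·[H⁺]^8); log Q = 26.651.
E = E° − (0.0592/n) log Q = +0.64 − (0.0592/6)(26.651) = +0.377 V.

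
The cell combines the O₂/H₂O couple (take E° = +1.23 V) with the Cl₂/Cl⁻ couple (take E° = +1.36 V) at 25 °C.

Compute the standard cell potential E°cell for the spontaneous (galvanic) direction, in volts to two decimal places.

The Cl₂/Cl⁻ couple has the higher reduction potential, so it is the cathode; O₂/H₂O is oxidised at the anode.
E°cell = E°(cathode) − E°(anode) = (+1.36) − (+1.23) = +0.13 V.

+0.13 V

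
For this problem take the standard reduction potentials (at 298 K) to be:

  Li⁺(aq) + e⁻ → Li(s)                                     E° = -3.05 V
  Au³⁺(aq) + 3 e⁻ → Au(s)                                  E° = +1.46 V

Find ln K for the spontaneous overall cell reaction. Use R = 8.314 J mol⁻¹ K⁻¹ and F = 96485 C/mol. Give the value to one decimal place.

Cathode: Au³⁺/Au; anode: Li⁺/Li. E°cell = (+1.46) − (-3.05) = +4.51 V, with n = 3.
ΔG° = −nFE° = −RT ln K, so ln K = nFE°/(RT) = (3)(96485)(+4.51) / ((8.314)(298)) = 526.904.

526.9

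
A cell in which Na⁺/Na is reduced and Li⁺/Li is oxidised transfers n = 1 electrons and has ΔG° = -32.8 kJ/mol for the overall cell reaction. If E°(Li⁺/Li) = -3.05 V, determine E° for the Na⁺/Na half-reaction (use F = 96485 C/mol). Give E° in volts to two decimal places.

-2.71 V

E°cell = −ΔG°/(nF) = −(-32.8×10³)/((1)(96485)) = +0.340 V.
Since Na⁺/Na is the cathode and Li⁺/Li the anode, E°cell = E°(Na⁺/Na) − E°(Li⁺/Li).
So E°(Na⁺/Na) = E°cell + E°(Li⁺/Li) = +0.340 + (-3.05) = -2.71 V.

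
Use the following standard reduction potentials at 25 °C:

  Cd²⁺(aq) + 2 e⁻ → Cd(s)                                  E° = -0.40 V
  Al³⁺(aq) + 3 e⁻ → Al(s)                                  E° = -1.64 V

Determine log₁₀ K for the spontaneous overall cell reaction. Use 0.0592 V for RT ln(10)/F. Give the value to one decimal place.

125.7

Cathode: Cd²⁺/Cd; anode: Al³⁺/Al. E°cell = +1.24 V, n = 6.
log K = nE°cell / 0.0592 = (6)(+1.24) / 0.0592 = 125.7.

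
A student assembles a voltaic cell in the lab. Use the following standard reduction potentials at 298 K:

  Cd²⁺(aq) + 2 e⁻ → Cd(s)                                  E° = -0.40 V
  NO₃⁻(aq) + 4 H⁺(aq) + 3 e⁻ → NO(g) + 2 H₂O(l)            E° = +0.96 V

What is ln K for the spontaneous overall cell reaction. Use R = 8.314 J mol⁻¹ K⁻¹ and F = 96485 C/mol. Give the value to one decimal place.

Cathode: NO₃⁻/NO; anode: Cd²⁺/Cd. E°cell = (+0.96) − (-0.40) = +1.36 V, with n = 6.
ΔG° = −nFE° = −RT ln K, so ln K = nFE°/(RT) = (6)(96485)(+1.36) / ((8.314)(298)) = 317.778.

317.8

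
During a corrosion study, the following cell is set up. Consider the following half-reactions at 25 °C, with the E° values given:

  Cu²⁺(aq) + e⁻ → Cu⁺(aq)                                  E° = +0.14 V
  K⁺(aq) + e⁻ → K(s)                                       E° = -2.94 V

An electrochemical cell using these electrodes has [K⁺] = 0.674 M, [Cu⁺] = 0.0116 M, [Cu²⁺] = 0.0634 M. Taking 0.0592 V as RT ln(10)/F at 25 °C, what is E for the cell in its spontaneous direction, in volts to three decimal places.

Cu²⁺/Cu⁺ is the cathode (higher E°), K⁺/K the anode: E°cell = +0.14 − (-2.94) = +3.08 V, n = 1.
Overall: Cu²⁺(aq) + K(s) → Cu⁺(aq) + K⁺(aq)
Q = [Cu⁺]·[K⁺] / ([Cu²⁺]); log Q = -0.909.
E = E° − (0.0592/n) log Q = +3.08 − (0.0592/1)(-0.909) = +3.134 V.

+3.134 V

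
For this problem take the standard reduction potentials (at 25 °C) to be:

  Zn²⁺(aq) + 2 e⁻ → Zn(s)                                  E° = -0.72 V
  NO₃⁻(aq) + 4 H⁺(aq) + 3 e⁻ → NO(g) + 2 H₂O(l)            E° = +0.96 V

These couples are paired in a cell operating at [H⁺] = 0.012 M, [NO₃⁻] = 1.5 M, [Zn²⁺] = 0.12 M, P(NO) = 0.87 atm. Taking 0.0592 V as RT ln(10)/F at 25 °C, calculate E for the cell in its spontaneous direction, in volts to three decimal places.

NO₃⁻/NO is the cathode (higher E°), Zn²⁺/Zn the anode: E°cell = +0.96 − (-0.72) = +1.68 V, n = 6.
Overall: 2 NO₃⁻(aq) + 8 H⁺(aq) + 3 Zn(s) → 2 NO(g) + 4 H₂O(l) + 3 Zn²⁺(aq)
Q = P(NO)^2·[Zn²⁺]^3 / ([NO₃⁻]^2·[H⁺]^8); log Q = 12.131.
E = E° − (0.0592/n) log Q = +1.68 − (0.0592/6)(12.131) = +1.560 V.

+1.560 V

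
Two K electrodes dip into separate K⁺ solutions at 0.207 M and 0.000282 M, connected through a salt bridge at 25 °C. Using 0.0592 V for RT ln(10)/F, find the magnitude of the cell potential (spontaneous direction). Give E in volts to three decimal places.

For a concentration cell E°cell = 0. The 0.207 M side is the cathode (reduction is favoured where [K⁺] is higher).
With n = 1, E = −(0.0592/1) log([K⁺]ₐₙ/[K⁺]꜀ₐₜ) = −(0.0592/1) log(0.000282/0.207) = −(0.0592/1)(-2.866) = +0.170 V.

+0.170 V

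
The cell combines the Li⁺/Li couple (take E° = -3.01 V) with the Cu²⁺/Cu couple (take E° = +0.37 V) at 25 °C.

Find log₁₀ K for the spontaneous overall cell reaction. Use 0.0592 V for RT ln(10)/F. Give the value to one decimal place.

114.2

Cathode: Cu²⁺/Cu; anode: Li⁺/Li. E°cell = +3.38 V, n = 2.
log K = nE°cell / 0.0592 = (2)(+3.38) / 0.0592 = 114.2.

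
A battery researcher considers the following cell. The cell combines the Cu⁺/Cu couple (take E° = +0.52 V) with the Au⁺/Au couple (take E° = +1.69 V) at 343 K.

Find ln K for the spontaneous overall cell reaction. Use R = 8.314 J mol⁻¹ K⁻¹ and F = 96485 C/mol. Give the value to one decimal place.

39.6

Cathode: Au⁺/Au; anode: Cu⁺/Cu. E°cell = (+1.69) − (+0.52) = +1.17 V, with n = 1.
ΔG° = −nFE° = −RT ln K, so ln K = nFE°/(RT) = (1)(96485)(+1.17) / ((8.314)(343)) = 39.586.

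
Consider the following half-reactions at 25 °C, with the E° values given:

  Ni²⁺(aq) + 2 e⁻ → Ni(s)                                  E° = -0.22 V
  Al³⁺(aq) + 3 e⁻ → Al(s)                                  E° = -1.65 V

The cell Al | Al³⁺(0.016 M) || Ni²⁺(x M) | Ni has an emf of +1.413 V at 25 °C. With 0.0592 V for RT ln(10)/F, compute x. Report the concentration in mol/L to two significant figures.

0.017 M

Ni²⁺/Ni is the cathode, Al³⁺/Al the anode: E°cell = +1.43 V, n = 6.
Overall reaction: 3 Ni²⁺(aq) + 2 Al(s) → 3 Ni(s) + 2 Al³⁺(aq); Q = [Al³⁺]^2/[Ni²⁺]^3.
From E = E° − (0.0592/n) log Q: log Q = (E° − E)·n/0.0592 = (+1.43 − (+1.413))·6/0.0592 = 1.7230.
So 3·log[Ni²⁺] = 2·log(0.016) − log Q = -3.5918 − (1.7230) = -5.3148; log[Ni²⁺] = -5.3148 / 3 = -1.7716; [Ni²⁺] = 10^(-1.7716) ≈ 0.017 M.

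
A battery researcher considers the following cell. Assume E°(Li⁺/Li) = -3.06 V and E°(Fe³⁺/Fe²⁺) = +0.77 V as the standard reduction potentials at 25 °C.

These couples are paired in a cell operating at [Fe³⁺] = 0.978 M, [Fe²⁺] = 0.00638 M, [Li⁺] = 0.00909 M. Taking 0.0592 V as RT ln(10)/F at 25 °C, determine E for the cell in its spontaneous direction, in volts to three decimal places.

+4.080 V

Fe³⁺/Fe²⁺ is the cathode (higher E°), Li⁺/Li the anode: E°cell = +0.77 − (-3.06) = +3.83 V, n = 1.
Overall: Fe³⁺(aq) + Li(s) → Fe²⁺(aq) + Li⁺(aq)
Q = [Fe²⁺]·[Li⁺] / ([Fe³⁺]); log Q = -4.227.
E = E° − (0.0592/n) log Q = +3.83 − (0.0592/1)(-4.227) = +4.080 V.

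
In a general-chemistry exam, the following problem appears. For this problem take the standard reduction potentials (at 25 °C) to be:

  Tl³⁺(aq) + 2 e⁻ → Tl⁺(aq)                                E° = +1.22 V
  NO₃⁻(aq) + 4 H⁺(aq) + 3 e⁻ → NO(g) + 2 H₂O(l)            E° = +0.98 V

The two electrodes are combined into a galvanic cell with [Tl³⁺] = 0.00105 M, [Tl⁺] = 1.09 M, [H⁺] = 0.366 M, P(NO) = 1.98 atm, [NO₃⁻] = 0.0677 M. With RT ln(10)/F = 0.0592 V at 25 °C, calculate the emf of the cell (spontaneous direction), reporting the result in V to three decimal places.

+0.214 V

Tl³⁺/Tl⁺ is the cathode (higher E°), NO₃⁻/NO the anode: E°cell = +1.22 − (+0.98) = +0.24 V, n = 6.
Overall: 3 Tl³⁺(aq) + 2 NO(g) + 4 H₂O(l) → 3 Tl⁺(aq) + 2 NO₃⁻(aq) + 8 H⁺(aq)
Q = [Tl⁺]^3·[NO₃⁻]^2·[H⁺]^8 / ([Tl³⁺]^3·P(NO)^2); log Q = 2.624.
E = E° − (0.0592/n) log Q = +0.24 − (0.0592/6)(2.624) = +0.214 V.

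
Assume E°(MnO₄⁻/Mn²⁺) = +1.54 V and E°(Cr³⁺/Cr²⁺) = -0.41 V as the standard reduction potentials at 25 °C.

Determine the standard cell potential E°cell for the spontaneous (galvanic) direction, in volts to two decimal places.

The MnO₄⁻/Mn²⁺ couple has the higher reduction potential, so it is the cathode; Cr³⁺/Cr²⁺ is oxidised at the anode.
E°cell = E°(cathode) − E°(anode) = (+1.54) − (-0.41) = +1.95 V.

+1.95 V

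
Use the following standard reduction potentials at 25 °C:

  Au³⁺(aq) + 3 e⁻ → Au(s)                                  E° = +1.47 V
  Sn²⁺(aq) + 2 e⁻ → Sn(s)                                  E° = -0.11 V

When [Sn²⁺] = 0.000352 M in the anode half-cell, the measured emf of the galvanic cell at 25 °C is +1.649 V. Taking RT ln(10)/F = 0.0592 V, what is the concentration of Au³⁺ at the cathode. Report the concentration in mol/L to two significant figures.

Au³⁺/Au is the cathode, Sn²⁺/Sn the anode: E°cell = +1.58 V, n = 6.
Overall reaction: 2 Au³⁺(aq) + 3 Sn(s) → 2 Au(s) + 3 Sn²⁺(aq); Q = [Sn²⁺]^3/[Au³⁺]^2.
From E = E° − (0.0592/n) log Q: log Q = (E° − E)·n/0.0592 = (+1.58 − (+1.649))·6/0.0592 = -6.9932.
So 2·log[Au³⁺] = 3·log(0.000352) − log Q = -10.3604 − (-6.9932) = -3.3672; log[Au³⁺] = -3.3672 / 2 = -1.6836; [Au³⁺] = 10^(-1.6836) ≈ 0.021 M.

0.021 M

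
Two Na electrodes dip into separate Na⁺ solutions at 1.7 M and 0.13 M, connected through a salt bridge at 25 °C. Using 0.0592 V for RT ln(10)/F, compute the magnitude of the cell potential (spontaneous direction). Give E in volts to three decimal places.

For a concentration cell E°cell = 0. The 1.7 M side is the cathode (reduction is favoured where [Na⁺] is higher).
With n = 1, E = −(0.0592/1) log([Na⁺]ₐₙ/[Na⁺]꜀ₐₜ) = −(0.0592/1) log(0.13/1.7) = −(0.0592/1)(-1.117) = +0.066 V.

+0.066 V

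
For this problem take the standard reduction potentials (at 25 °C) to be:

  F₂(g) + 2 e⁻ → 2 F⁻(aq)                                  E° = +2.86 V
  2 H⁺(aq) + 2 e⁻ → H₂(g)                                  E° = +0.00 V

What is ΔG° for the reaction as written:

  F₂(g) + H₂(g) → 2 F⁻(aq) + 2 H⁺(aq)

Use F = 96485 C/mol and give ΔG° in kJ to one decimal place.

As written, F₂/F⁻ is reduced (cathode) and H⁺/H₂ is oxidised (anode), so E°cell = (+2.86) − (+0.00) = +2.86 V.
Balancing electrons gives n = 2.
ΔG° = −nFE° = −(2)(96485)(+2.86) = -551,894 J = -551.9 kJ.

-551.9 kJ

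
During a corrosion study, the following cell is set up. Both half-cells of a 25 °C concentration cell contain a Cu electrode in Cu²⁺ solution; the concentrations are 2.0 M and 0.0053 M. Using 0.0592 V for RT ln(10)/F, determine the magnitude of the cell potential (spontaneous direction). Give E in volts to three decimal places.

+0.076 V

For a concentration cell E°cell = 0. The 2.0 M side is the cathode (reduction is favoured where [Cu²⁺] is higher).
With n = 2, E = −(0.0592/2) log([Cu²⁺]ₐₙ/[Cu²⁺]꜀ₐₜ) = −(0.0592/2) log(0.0053/2) = −(0.0592/2)(-2.577) = +0.076 V.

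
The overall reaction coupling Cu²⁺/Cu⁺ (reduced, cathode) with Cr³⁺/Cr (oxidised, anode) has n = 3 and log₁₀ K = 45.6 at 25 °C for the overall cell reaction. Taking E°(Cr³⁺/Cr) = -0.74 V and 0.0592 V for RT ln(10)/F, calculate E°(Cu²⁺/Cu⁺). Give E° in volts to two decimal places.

+0.16 V

E°cell = (0.0592/n)·log K = (0.0592/3)(45.6) = +0.900 V.
Since Cu²⁺/Cu⁺ is the cathode and Cr³⁺/Cr the anode, E°cell = E°(Cu²⁺/Cu⁺) − E°(Cr³⁺/Cr).
So E°(Cu²⁺/Cu⁺) = E°cell + E°(Cr³⁺/Cr) = +0.900 + (-0.74) = +0.16 V.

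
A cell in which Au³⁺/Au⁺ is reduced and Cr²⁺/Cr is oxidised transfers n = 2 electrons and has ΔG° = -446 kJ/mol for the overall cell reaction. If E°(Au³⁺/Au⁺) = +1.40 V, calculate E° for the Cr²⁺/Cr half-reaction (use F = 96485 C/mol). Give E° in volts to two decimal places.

-0.91 V

E°cell = −ΔG°/(nF) = −(-446×10³)/((2)(96485)) = +2.311 V.
Since Au³⁺/Au⁺ is the cathode and Cr²⁺/Cr the anode, E°cell = E°(Au³⁺/Au⁺) − E°(Cr²⁺/Cr).
So E°(Cr²⁺/Cr) = E°(Au³⁺/Au⁺) − E°cell = (+1.40) − (+2.311) = -0.91 V.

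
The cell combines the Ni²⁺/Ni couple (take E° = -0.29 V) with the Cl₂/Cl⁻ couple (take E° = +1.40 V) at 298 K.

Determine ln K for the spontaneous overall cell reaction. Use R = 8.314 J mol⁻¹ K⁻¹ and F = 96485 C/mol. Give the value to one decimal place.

131.6

Cathode: Cl₂/Cl⁻; anode: Ni²⁺/Ni. E°cell = (+1.40) − (-0.29) = +1.69 V, with n = 2.
ΔG° = −nFE° = −RT ln K, so ln K = nFE°/(RT) = (2)(96485)(+1.69) / ((8.314)(298)) = 131.629.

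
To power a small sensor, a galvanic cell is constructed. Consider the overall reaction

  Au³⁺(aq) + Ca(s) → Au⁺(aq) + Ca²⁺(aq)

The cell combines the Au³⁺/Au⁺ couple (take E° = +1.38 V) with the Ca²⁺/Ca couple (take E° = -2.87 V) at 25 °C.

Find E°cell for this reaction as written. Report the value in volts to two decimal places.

The Au³⁺/Au⁺ couple has the higher reduction potential, so it is the cathode; Ca²⁺/Ca is oxidised at the anode.
E°cell = E°(cathode) − E°(anode) = (+1.38) − (-2.87) = +4.25 V.

+4.25 V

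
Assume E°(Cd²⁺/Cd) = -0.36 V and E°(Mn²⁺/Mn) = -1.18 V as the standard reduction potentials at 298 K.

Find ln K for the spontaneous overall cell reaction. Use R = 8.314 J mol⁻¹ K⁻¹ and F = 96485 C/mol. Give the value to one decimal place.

Cathode: Cd²⁺/Cd; anode: Mn²⁺/Mn. E°cell = (-0.36) − (-1.18) = +0.82 V, with n = 2.
ΔG° = −nFE° = −RT ln K, so ln K = nFE°/(RT) = (2)(96485)(+0.82) / ((8.314)(298)) = 63.867.

63.9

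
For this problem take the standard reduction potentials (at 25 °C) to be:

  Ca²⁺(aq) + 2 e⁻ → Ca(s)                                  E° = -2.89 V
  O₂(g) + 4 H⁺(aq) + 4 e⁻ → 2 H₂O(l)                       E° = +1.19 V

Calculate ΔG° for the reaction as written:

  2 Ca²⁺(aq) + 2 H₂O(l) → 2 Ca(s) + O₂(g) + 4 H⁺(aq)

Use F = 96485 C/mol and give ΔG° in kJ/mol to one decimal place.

+1574.6 kJ/mol

As written, Ca²⁺/Ca is reduced (cathode) and O₂/H₂O is oxidised (anode), so E°cell = (-2.89) − (+1.19) = -4.08 V.
Balancing electrons gives n = 4.
ΔG° = −nFE° = −(4)(96485)(-4.08) = 1,574,635 J = +1574.6 kJ/mol.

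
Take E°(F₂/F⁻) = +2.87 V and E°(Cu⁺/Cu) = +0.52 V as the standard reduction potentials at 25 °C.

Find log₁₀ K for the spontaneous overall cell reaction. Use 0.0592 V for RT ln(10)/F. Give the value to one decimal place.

79.4

Cathode: F₂/F⁻; anode: Cu⁺/Cu. E°cell = +2.35 V, n = 2.
log K = nE°cell / 0.0592 = (2)(+2.35) / 0.0592 = 79.4.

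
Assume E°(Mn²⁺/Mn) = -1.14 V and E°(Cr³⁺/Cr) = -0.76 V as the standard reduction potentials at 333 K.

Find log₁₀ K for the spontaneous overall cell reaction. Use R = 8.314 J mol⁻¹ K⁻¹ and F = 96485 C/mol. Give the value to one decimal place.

34.5

Cathode: Cr³⁺/Cr; anode: Mn²⁺/Mn. E°cell = (-0.76) − (-1.14) = +0.38 V, with n = 6.
ΔG° = −nFE° = −RT ln K, so ln K = nFE°/(RT) = (6)(96485)(+0.38) / ((8.314)(333)) = 79.459.
log₁₀ K = 79.459 / ln 10 = 34.5.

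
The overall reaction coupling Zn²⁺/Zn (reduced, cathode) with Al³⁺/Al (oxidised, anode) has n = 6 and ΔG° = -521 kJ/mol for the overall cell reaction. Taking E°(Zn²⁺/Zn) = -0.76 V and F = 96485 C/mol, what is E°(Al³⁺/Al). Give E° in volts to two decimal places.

E°cell = −ΔG°/(nF) = −(-521×10³)/((6)(96485)) = +0.900 V.
Since Zn²⁺/Zn is the cathode and Al³⁺/Al the anode, E°cell = E°(Zn²⁺/Zn) − E°(Al³⁺/Al).
So E°(Al³⁺/Al) = E°(Zn²⁺/Zn) − E°cell = (-0.76) − (+0.900) = -1.66 V.

-1.66 V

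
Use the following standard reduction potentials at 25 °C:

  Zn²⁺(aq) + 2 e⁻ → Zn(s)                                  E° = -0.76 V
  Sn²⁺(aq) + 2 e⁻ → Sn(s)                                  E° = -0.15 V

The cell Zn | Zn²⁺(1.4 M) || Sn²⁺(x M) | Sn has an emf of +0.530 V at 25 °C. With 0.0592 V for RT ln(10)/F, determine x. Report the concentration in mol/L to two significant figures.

0.0028 M

Sn²⁺/Sn is the cathode, Zn²⁺/Zn the anode: E°cell = +0.61 V, n = 2.
Overall reaction: Sn²⁺(aq) + Zn(s) → Sn(s) + Zn²⁺(aq); Q = [Zn²⁺]^1/[Sn²⁺]^1.
From E = E° − (0.0592/n) log Q: log Q = (E° − E)·n/0.0592 = (+0.61 − (+0.530))·2/0.0592 = 2.7027.
So 1·log[Sn²⁺] = 1·log(1.4) − log Q = 0.1461 − (2.7027) = -2.5566; [Sn²⁺] = 10^(-2.5566) ≈ 0.0028 M.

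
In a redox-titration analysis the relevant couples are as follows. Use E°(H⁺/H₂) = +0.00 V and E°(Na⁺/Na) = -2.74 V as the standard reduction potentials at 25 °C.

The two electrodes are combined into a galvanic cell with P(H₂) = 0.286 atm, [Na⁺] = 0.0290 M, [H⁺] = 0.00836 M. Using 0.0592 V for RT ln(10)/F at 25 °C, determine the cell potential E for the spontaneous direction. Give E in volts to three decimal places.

+2.724 V

H⁺/H₂ is the cathode (higher E°), Na⁺/Na the anode: E°cell = +0.00 − (-2.74) = +2.74 V, n = 2.
Overall: 2 H⁺(aq) + 2 Na(s) → H₂(g) + 2 Na⁺(aq)
Q = P(H₂)·[Na⁺]^2 / ([H⁺]^2); log Q = 0.537.
E = E° − (0.0592/n) log Q = +2.74 − (0.0592/2)(0.537) = +2.724 V.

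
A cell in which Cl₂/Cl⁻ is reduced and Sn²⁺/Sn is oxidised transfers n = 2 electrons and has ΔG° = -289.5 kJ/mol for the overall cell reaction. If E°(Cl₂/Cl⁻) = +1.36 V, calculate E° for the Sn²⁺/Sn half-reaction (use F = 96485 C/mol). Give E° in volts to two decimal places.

E°cell = −ΔG°/(nF) = −(-289.5×10³)/((2)(96485)) = +1.500 V.
Since Cl₂/Cl⁻ is the cathode and Sn²⁺/Sn the anode, E°cell = E°(Cl₂/Cl⁻) − E°(Sn²⁺/Sn).
So E°(Sn²⁺/Sn) = E°(Cl₂/Cl⁻) − E°cell = (+1.36) − (+1.500) = -0.14 V.

-0.14 V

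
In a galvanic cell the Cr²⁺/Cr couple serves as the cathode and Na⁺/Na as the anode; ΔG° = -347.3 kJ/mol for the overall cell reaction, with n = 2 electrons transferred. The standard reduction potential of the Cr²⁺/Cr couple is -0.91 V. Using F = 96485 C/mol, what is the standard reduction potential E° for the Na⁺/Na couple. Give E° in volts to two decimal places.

-2.71 V

E°cell = −ΔG°/(nF) = −(-347.3×10³)/((2)(96485)) = +1.800 V.
Since Cr²⁺/Cr is the cathode and Na⁺/Na the anode, E°cell = E°(Cr²⁺/Cr) − E°(Na⁺/Na).
So E°(Na⁺/Na) = E°(Cr²⁺/Cr) − E°cell = (-0.91) − (+1.800) = -2.71 V.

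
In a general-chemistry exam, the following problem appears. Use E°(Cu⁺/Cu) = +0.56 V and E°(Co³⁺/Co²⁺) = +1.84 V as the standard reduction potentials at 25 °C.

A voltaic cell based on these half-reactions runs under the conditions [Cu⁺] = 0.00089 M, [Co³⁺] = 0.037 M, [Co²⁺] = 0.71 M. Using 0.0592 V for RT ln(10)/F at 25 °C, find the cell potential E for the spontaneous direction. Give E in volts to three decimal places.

Co³⁺/Co²⁺ is the cathode (higher E°), Cu⁺/Cu the anode: E°cell = +1.84 − (+0.56) = +1.28 V, n = 1.
Overall: Co³⁺(aq) + Cu(s) → Co²⁺(aq) + Cu⁺(aq)
Q = [Co²⁺]·[Cu⁺] / ([Co³⁺]); log Q = -1.768.
E = E° − (0.0592/n) log Q = +1.28 − (0.0592/1)(-1.768) = +1.385 V.

+1.385 V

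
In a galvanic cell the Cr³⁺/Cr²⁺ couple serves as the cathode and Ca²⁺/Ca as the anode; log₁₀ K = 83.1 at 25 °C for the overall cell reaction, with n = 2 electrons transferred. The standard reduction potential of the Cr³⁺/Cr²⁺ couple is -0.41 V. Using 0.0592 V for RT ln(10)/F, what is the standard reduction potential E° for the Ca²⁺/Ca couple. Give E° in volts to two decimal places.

E°cell = (0.0592/n)·log K = (0.0592/2)(83.1) = +2.460 V.
Since Cr³⁺/Cr²⁺ is the cathode and Ca²⁺/Ca the anode, E°cell = E°(Cr³⁺/Cr²⁺) − E°(Ca²⁺/Ca).
So E°(Ca²⁺/Ca) = E°(Cr³⁺/Cr²⁺) − E°cell = (-0.41) − (+2.460) = -2.87 V.

-2.87 V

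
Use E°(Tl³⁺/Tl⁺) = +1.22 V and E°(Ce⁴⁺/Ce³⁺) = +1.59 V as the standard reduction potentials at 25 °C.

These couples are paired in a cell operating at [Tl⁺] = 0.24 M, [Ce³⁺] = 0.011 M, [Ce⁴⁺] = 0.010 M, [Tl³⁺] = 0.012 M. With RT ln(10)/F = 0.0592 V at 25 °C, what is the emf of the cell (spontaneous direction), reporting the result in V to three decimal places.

+0.406 V

Ce⁴⁺/Ce³⁺ is the cathode (higher E°), Tl³⁺/Tl⁺ the anode: E°cell = +1.59 − (+1.22) = +0.37 V, n = 2.
Overall: 2 Ce⁴⁺(aq) + Tl⁺(aq) → 2 Ce³⁺(aq) + Tl³⁺(aq)
Q = [Ce³⁺]^2·[Tl³⁺] / ([Ce⁴⁺]^2·[Tl⁺]); log Q = -1.218.
E = E° − (0.0592/n) log Q = +0.37 − (0.0592/2)(-1.218) = +0.406 V.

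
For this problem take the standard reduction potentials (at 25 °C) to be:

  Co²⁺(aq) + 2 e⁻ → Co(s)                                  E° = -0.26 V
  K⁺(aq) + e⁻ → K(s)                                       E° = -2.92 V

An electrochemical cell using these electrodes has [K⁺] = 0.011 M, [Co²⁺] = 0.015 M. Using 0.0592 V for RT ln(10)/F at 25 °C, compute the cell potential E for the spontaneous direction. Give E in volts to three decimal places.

Co²⁺/Co is the cathode (higher E°), K⁺/K the anode: E°cell = -0.26 − (-2.92) = +2.66 V, n = 2.
Overall: Co²⁺(aq) + 2 K(s) → Co(s) + 2 K⁺(aq)
Q = [K⁺]^2 / ([Co²⁺]); log Q = -2.093.
E = E° − (0.0592/n) log Q = +2.66 − (0.0592/2)(-2.093) = +2.722 V.

+2.722 V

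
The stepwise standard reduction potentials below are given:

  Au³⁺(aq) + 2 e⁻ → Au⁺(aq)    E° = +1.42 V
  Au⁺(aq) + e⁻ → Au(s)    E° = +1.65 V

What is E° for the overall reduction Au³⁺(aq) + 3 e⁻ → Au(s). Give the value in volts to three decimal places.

+1.497 V

Adding the free-energy changes (−nFE°) of the two steps gives −n₃FE°₃ = −n₁FE°₁ − n₂FE°₂.
E°₃ = (2×+1.42 + 1×+1.65) / 3 = (+4.490) / 3 = +1.497 V.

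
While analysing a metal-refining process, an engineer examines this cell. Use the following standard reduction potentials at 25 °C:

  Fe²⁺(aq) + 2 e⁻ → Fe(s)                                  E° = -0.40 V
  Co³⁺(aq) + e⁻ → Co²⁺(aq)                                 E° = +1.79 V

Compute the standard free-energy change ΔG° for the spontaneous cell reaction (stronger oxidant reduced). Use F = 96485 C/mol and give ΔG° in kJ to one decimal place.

Co³⁺/Co²⁺ (E° = +1.79 V) is the cathode; Fe²⁺/Fe (E° = -0.40 V) is the anode, so E°cell = +2.19 V.
Balancing electrons gives n = 2 (lcm of 1 and 2).
ΔG° = −nFE° = −(2)(96485)(+2.19) = -422,604 J = -422.6 kJ.

-422.6 kJ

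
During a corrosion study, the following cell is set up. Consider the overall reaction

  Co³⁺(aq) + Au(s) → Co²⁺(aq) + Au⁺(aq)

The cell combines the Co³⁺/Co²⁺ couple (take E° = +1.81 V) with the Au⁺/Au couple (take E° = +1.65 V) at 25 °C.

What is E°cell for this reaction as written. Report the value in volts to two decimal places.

+0.16 V

The Co³⁺/Co²⁺ couple has the higher reduction potential, so it is the cathode; Au⁺/Au is oxidised at the anode.
E°cell = E°(cathode) − E°(anode) = (+1.81) − (+1.65) = +0.16 V.
Since E°cell > 0, the reaction is spontaneous under standard conditions.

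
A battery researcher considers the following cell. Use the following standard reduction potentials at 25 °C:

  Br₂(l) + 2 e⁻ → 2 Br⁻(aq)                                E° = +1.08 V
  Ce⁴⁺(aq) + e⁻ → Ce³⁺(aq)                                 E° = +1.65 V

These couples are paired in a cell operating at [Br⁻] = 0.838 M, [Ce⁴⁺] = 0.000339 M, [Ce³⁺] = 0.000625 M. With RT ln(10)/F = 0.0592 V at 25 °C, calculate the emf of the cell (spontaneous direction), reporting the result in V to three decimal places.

Ce⁴⁺/Ce³⁺ is the cathode (higher E°), Br₂/Br⁻ the anode: E°cell = +1.65 − (+1.08) = +0.57 V, n = 2.
Overall: 2 Ce⁴⁺(aq) + 2 Br⁻(aq) → 2 Ce³⁺(aq) + Br₂(l)
Q = [Ce³⁺]^2 / ([Ce⁴⁺]^2·[Br⁻]^2); log Q = 0.685.
E = E° − (0.0592/n) log Q = +0.57 − (0.0592/2)(0.685) = +0.550 V.

+0.550 V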